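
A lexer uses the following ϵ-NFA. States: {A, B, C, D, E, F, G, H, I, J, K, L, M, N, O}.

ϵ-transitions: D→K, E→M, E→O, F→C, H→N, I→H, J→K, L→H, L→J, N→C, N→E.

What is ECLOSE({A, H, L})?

{A, C, E, H, J, K, L, M, N, O}

Start with {A, H, L}.
From H via ϵ: add N.
From L via ϵ: add J.
From J via ϵ: add K.
From N via ϵ: add C, E.
From E via ϵ: add M, O.
No new states can be added; the closed set is {A, C, E, H, J, K, L, M, N, O}.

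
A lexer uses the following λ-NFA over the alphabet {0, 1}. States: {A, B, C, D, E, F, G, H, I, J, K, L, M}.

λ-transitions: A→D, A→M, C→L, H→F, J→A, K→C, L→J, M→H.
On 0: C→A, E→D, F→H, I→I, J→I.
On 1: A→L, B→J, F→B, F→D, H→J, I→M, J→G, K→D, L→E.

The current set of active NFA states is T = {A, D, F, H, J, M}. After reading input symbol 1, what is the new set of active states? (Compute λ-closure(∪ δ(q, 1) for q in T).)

A on 1 → {L}.
F on 1 → {B, D}.
H on 1 → {J}.
J on 1 → {G}.
No 1-transition from D, M.
Union after reading 1: {B, D, G, J, L}.
Now take the λ-closure:
From J via λ: add A.
From A via λ: add M.
From M via λ: add H.
From H via λ: add F.
No new states can be added; the closed set is {A, B, D, F, G, H, J, L, M}.

{A, B, D, F, G, H, J, L, M}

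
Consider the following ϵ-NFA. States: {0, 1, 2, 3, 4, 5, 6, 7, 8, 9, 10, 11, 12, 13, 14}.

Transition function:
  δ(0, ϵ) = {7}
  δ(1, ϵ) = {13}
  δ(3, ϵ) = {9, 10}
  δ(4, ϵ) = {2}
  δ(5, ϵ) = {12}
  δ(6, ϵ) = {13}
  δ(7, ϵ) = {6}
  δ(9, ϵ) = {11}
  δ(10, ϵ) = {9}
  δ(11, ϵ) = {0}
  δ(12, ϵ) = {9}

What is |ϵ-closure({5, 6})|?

8

Start with {5, 6}.
From 5 via ϵ: add 12.
From 6 via ϵ: add 13.
From 12 via ϵ: add 9.
From 9 via ϵ: add 11.
From 11 via ϵ: add 0.
From 0 via ϵ: add 7.
ϵ-closure = {0, 5, 6, 7, 9, 11, 12, 13}, which has 8 states.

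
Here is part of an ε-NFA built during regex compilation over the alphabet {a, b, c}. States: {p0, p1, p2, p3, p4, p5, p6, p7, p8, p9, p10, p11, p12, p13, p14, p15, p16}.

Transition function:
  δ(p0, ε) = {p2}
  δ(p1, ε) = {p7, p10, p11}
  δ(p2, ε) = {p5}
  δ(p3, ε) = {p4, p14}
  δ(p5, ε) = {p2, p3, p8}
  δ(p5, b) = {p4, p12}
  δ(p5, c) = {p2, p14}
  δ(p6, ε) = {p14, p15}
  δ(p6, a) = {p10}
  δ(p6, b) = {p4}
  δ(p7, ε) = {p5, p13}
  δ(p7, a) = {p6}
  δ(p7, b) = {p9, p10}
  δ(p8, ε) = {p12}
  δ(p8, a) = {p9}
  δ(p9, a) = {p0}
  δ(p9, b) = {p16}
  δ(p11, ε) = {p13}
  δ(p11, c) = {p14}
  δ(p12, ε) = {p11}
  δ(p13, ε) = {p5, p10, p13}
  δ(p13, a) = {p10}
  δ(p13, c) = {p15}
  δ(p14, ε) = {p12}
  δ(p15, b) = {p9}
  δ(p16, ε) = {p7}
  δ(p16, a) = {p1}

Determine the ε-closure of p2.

Start with {p2}.
From p2 via ε: add p5.
From p5 via ε: add p3, p8.
From p3 via ε: add p4, p14.
From p8 via ε: add p12.
From p12 via ε: add p11.
From p11 via ε: add p13.
From p13 via ε: add p10.
No new states can be added; the closed set is {p2, p3, p4, p5, p8, p10, p11, p12, p13, p14}.

{p2, p3, p4, p5, p8, p10, p11, p12, p13, p14}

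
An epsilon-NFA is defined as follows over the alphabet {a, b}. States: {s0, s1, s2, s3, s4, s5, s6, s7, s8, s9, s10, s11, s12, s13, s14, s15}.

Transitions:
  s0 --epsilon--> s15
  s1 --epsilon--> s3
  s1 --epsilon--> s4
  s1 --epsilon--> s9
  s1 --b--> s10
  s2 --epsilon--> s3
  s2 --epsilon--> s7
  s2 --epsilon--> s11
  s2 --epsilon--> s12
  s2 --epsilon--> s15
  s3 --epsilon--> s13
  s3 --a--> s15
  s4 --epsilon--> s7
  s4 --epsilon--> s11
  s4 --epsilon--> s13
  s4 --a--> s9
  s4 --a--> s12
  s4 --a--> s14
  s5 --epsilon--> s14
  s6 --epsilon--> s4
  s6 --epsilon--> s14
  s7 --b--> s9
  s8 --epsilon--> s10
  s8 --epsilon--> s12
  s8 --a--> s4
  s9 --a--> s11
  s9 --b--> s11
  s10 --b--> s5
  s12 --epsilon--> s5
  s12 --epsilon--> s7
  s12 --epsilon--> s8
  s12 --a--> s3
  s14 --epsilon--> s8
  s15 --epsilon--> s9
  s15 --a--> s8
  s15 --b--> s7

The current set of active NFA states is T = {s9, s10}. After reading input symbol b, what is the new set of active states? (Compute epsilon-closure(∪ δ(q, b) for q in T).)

s9 on b → {s11}.
s10 on b → {s5}.
Union after reading b: {s5, s11}.
Now take the epsilon-closure:
From s5 via epsilon: add s14.
From s14 via epsilon: add s8.
From s8 via epsilon: add s10, s12.
From s12 via epsilon: add s7.
No new states can be added; the closed set is {s5, s7, s8, s10, s11, s12, s14}.

{s5, s7, s8, s10, s11, s12, s14}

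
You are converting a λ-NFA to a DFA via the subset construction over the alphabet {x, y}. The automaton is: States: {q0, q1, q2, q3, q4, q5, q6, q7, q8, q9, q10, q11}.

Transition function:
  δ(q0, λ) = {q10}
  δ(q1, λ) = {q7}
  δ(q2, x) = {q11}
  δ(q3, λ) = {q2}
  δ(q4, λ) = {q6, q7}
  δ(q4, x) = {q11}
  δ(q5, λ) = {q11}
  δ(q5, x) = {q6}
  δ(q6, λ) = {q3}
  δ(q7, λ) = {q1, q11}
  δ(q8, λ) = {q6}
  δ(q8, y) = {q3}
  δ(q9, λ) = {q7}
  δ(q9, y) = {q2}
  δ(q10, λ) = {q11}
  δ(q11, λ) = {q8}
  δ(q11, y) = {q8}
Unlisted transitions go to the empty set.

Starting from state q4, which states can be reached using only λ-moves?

{q1, q2, q3, q4, q6, q7, q8, q11}

Start with {q4}.
From q4 via λ: add q6, q7.
From q6 via λ: add q3.
From q7 via λ: add q1, q11.
From q3 via λ: add q2.
From q11 via λ: add q8.
No new states can be added; the closed set is {q1, q2, q3, q4, q6, q7, q8, q11}.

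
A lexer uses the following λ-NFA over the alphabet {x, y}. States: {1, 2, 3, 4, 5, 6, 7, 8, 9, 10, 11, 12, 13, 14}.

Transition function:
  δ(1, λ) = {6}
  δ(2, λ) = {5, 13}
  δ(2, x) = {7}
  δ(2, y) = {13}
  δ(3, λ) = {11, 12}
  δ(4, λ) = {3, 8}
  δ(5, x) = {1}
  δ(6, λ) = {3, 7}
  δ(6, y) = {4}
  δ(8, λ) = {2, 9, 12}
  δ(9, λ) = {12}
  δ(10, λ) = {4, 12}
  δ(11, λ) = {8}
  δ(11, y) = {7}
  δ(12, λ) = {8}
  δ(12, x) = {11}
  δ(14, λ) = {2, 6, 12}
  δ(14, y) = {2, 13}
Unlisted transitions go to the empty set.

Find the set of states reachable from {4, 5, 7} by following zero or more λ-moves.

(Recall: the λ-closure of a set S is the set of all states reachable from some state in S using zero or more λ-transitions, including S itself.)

{2, 3, 4, 5, 7, 8, 9, 11, 12, 13}

Start with {4, 5, 7}.
From 4 via λ: add 3, 8.
From 3 via λ: add 11, 12.
From 8 via λ: add 2, 9.
From 2 via λ: add 13.
No new states can be added; the closed set is {2, 3, 4, 5, 7, 8, 9, 11, 12, 13}.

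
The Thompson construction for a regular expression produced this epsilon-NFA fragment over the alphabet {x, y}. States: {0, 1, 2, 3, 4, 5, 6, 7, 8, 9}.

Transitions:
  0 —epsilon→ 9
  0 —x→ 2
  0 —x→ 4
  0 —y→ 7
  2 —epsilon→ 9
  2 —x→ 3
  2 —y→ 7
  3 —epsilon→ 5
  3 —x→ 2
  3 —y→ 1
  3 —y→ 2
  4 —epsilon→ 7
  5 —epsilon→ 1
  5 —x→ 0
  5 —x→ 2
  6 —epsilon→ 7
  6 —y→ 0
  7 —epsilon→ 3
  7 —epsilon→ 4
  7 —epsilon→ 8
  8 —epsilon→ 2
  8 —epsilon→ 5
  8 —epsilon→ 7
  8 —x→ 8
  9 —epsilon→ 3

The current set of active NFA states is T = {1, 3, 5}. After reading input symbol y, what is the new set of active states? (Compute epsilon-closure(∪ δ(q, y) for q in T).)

{1, 2, 3, 5, 9}

3 on y → {1, 2}.
No y-transition from 1, 5.
Union after reading y: {1, 2}.
Now take the epsilon-closure:
From 2 via epsilon: add 9.
From 9 via epsilon: add 3.
From 3 via epsilon: add 5.
No new states can be added; the closed set is {1, 2, 3, 5, 9}.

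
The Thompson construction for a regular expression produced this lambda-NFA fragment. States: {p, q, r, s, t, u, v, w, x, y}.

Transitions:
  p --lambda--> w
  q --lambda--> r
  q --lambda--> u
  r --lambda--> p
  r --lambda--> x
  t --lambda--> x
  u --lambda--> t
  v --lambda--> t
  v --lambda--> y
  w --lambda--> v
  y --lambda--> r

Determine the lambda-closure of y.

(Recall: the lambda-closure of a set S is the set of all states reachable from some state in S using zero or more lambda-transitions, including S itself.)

Start with {y}.
From y via lambda: add r.
From r via lambda: add p, x.
From p via lambda: add w.
From w via lambda: add v.
From v via lambda: add t.
No new states can be added; the closed set is {p, r, t, v, w, x, y}.

{p, r, t, v, w, x, y}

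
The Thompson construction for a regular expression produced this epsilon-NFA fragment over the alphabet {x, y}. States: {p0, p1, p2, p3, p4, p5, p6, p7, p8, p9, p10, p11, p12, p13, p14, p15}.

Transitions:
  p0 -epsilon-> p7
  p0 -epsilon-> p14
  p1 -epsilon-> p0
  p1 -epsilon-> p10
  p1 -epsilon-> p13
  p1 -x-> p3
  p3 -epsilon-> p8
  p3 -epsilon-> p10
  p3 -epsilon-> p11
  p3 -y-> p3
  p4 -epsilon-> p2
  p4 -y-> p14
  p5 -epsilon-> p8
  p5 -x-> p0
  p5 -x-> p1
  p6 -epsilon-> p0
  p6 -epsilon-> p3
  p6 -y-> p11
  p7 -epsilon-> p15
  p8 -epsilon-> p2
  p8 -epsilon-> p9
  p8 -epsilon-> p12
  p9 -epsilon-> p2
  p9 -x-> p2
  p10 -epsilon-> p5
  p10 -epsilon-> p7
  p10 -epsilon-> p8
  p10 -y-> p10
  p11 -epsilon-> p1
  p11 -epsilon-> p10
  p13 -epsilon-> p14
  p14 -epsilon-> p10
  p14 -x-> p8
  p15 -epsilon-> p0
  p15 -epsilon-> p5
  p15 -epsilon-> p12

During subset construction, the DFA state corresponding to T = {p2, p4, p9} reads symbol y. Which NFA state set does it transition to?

{p0, p2, p5, p7, p8, p9, p10, p12, p14, p15}

p4 on y → {p14}.
No y-transition from p2, p9.
Union after reading y: {p14}.
Now take the epsilon-closure:
From p14 via epsilon: add p10.
From p10 via epsilon: add p5, p7, p8.
From p7 via epsilon: add p15.
From p8 via epsilon: add p2, p9, p12.
From p15 via epsilon: add p0.
No new states can be added; the closed set is {p0, p2, p5, p7, p8, p9, p10, p12, p14, p15}.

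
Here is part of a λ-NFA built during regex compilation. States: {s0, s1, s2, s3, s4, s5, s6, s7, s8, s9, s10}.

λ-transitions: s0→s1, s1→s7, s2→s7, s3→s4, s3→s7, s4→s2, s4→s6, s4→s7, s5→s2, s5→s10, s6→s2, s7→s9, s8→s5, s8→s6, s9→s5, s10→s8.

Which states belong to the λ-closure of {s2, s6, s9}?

{s2, s5, s6, s7, s8, s9, s10}

Start with {s2, s6, s9}.
From s2 via λ: add s7.
From s9 via λ: add s5.
From s5 via λ: add s10.
From s10 via λ: add s8.
No new states can be added; the closed set is {s2, s5, s6, s7, s8, s9, s10}.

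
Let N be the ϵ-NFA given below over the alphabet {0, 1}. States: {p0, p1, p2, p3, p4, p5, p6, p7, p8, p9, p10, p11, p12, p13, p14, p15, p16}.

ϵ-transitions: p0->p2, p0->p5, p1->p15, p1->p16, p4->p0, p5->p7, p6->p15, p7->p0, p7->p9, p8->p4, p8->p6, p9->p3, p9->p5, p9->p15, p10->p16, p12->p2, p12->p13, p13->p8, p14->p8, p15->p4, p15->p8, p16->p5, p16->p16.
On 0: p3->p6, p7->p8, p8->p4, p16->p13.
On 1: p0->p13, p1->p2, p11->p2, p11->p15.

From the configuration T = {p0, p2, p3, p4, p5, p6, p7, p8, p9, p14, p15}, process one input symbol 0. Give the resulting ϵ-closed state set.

{p0, p2, p3, p4, p5, p6, p7, p8, p9, p15}

p3 on 0 → {p6}.
p7 on 0 → {p8}.
p8 on 0 → {p4}.
No 0-transition from p0, p2, p4, p5, p6, p9, p14, p15.
Union after reading 0: {p4, p6, p8}.
Now take the ϵ-closure:
From p4 via ϵ: add p0.
From p6 via ϵ: add p15.
From p0 via ϵ: add p2, p5.
From p5 via ϵ: add p7.
From p7 via ϵ: add p9.
From p9 via ϵ: add p3.
No new states can be added; the closed set is {p0, p2, p3, p4, p5, p6, p7, p8, p9, p15}.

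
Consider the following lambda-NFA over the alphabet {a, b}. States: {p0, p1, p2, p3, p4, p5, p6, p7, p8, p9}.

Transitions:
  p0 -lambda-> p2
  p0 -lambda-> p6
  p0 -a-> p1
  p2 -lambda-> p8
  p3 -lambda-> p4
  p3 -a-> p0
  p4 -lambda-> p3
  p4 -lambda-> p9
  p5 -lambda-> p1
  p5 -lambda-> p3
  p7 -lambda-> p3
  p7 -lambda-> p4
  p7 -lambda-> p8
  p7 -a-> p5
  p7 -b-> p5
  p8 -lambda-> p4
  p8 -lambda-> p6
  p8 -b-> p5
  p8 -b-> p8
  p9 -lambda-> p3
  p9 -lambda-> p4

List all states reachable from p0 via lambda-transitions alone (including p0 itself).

Start with {p0}.
From p0 via lambda: add p2, p6.
From p2 via lambda: add p8.
From p8 via lambda: add p4.
From p4 via lambda: add p3, p9.
No new states can be added; the closed set is {p0, p2, p3, p4, p6, p8, p9}.

{p0, p2, p3, p4, p6, p8, p9}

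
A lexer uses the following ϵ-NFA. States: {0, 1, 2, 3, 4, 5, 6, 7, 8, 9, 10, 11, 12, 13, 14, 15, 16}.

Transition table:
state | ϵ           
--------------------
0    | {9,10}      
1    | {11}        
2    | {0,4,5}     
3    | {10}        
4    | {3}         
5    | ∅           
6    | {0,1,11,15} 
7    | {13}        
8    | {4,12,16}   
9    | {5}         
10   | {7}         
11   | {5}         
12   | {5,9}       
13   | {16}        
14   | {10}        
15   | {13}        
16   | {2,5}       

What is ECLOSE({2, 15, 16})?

Start with {2, 15, 16}.
From 2 via ϵ: add 0, 4, 5.
From 15 via ϵ: add 13.
From 0 via ϵ: add 9, 10.
From 4 via ϵ: add 3.
From 10 via ϵ: add 7.
No new states can be added; the closed set is {0, 2, 3, 4, 5, 7, 9, 10, 13, 15, 16}.

{0, 2, 3, 4, 5, 7, 9, 10, 13, 15, 16}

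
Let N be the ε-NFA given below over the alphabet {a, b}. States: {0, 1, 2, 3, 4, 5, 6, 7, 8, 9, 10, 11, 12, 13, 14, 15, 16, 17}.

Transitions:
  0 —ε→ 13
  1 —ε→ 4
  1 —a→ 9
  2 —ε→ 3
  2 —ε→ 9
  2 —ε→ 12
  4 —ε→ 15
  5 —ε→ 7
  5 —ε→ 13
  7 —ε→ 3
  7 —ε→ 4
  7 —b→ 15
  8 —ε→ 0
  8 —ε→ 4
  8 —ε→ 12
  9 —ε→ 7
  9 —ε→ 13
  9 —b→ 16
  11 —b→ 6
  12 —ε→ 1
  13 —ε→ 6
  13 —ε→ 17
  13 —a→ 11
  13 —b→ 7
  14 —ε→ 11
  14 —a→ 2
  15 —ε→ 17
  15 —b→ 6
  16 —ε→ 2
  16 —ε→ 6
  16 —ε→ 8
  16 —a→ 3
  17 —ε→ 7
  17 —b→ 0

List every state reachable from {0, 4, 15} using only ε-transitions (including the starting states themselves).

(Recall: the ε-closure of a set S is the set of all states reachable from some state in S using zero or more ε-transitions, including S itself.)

{0, 3, 4, 6, 7, 13, 15, 17}

Start with {0, 4, 15}.
From 0 via ε: add 13.
From 15 via ε: add 17.
From 13 via ε: add 6.
From 17 via ε: add 7.
From 7 via ε: add 3.
No new states can be added; the closed set is {0, 3, 4, 6, 7, 13, 15, 17}.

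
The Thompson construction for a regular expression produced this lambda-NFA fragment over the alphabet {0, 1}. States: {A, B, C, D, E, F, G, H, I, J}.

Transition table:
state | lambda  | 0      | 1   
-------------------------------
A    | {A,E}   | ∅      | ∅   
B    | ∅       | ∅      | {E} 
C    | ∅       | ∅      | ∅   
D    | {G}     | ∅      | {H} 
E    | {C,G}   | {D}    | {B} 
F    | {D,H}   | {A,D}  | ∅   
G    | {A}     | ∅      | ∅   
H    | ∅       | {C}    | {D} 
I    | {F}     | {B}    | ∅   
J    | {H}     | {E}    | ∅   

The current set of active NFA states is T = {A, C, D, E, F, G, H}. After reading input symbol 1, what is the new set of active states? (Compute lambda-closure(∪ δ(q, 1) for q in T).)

{A, B, C, D, E, G, H}

D on 1 → {H}.
E on 1 → {B}.
H on 1 → {D}.
No 1-transition from A, C, F, G.
Union after reading 1: {B, D, H}.
Now take the lambda-closure:
From D via lambda: add G.
From G via lambda: add A.
From A via lambda: add E.
From E via lambda: add C.
No new states can be added; the closed set is {A, B, C, D, E, G, H}.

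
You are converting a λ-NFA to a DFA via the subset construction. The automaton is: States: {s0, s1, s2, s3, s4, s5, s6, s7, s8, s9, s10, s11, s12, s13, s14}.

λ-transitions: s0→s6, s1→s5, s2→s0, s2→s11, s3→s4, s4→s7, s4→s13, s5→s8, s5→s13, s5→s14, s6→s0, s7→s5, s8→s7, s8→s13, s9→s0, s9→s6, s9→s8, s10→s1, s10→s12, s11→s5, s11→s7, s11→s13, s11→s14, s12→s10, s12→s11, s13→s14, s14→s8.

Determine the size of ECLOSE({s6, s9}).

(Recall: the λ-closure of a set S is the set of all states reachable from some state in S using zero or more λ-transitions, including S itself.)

8

Start with {s6, s9}.
From s6 via λ: add s0.
From s9 via λ: add s8.
From s8 via λ: add s7, s13.
From s7 via λ: add s5.
From s13 via λ: add s14.
λ-closure = {s0, s5, s6, s7, s8, s9, s13, s14}, which has 8 states.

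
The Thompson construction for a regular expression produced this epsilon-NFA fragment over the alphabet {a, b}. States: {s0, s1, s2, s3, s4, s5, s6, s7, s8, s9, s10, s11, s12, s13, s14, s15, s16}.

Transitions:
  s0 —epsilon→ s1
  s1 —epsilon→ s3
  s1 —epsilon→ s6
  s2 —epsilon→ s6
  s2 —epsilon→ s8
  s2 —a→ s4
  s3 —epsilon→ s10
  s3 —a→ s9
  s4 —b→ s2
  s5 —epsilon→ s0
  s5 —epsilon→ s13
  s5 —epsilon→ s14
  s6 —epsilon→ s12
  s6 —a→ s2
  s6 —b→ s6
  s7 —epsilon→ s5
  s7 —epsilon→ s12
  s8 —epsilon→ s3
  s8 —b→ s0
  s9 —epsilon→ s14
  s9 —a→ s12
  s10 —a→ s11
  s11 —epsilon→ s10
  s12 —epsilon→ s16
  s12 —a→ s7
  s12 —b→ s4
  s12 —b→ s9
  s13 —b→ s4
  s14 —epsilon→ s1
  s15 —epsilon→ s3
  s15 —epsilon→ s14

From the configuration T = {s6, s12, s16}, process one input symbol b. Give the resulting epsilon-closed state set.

s6 on b → {s6}.
s12 on b → {s4, s9}.
No b-transition from s16.
Union after reading b: {s4, s6, s9}.
Now take the epsilon-closure:
From s6 via epsilon: add s12.
From s9 via epsilon: add s14.
From s12 via epsilon: add s16.
From s14 via epsilon: add s1.
From s1 via epsilon: add s3.
From s3 via epsilon: add s10.
No new states can be added; the closed set is {s1, s3, s4, s6, s9, s10, s12, s14, s16}.

{s1, s3, s4, s6, s9, s10, s12, s14, s16}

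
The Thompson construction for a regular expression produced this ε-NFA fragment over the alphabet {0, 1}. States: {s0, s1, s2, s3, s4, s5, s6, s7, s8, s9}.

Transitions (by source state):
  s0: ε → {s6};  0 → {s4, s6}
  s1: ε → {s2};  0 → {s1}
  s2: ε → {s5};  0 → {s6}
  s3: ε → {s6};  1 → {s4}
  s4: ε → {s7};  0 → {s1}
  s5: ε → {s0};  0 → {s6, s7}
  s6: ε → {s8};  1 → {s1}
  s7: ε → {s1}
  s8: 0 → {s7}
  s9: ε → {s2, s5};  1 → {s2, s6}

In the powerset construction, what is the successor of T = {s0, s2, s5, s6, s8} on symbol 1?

{s0, s1, s2, s5, s6, s8}

s6 on 1 → {s1}.
No 1-transition from s0, s2, s5, s8.
Union after reading 1: {s1}.
Now take the ε-closure:
From s1 via ε: add s2.
From s2 via ε: add s5.
From s5 via ε: add s0.
From s0 via ε: add s6.
From s6 via ε: add s8.
No new states can be added; the closed set is {s0, s1, s2, s5, s6, s8}.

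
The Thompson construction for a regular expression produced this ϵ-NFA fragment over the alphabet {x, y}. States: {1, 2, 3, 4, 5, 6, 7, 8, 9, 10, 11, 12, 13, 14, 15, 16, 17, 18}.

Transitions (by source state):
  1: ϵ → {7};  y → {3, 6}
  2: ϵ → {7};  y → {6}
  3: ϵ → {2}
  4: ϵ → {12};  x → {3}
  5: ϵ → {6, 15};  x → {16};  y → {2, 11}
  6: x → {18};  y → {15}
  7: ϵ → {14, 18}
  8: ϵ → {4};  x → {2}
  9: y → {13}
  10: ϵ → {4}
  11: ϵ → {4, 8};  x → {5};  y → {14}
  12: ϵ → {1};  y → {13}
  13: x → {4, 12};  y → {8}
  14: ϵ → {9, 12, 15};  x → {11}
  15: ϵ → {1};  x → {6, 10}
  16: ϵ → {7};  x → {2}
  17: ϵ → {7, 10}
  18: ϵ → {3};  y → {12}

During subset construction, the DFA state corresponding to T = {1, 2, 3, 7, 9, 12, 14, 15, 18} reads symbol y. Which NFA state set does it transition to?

1 on y → {3, 6}.
2 on y → {6}.
9 on y → {13}.
12 on y → {13}.
18 on y → {12}.
No y-transition from 3, 7, 14, 15.
Union after reading y: {3, 6, 12, 13}.
Now take the ϵ-closure:
From 3 via ϵ: add 2.
From 12 via ϵ: add 1.
From 1 via ϵ: add 7.
From 7 via ϵ: add 14, 18.
From 14 via ϵ: add 9, 15.
No new states can be added; the closed set is {1, 2, 3, 6, 7, 9, 12, 13, 14, 15, 18}.

{1, 2, 3, 6, 7, 9, 12, 13, 14, 15, 18}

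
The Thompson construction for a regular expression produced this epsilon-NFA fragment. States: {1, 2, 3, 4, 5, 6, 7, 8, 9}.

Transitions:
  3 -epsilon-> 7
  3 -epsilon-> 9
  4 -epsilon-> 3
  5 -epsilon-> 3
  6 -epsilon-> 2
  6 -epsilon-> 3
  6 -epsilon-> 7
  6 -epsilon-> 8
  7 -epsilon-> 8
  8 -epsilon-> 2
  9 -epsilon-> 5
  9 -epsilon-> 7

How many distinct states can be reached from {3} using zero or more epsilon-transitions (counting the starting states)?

Start with {3}.
From 3 via epsilon: add 7, 9.
From 7 via epsilon: add 8.
From 9 via epsilon: add 5.
From 8 via epsilon: add 2.
epsilon-closure = {2, 3, 5, 7, 8, 9}, which has 6 states.

6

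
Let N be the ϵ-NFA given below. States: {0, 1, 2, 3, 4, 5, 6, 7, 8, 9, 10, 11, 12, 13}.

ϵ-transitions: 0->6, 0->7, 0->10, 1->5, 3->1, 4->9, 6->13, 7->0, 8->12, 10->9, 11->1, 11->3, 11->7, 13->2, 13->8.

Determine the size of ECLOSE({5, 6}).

6

Start with {5, 6}.
From 6 via ϵ: add 13.
From 13 via ϵ: add 2, 8.
From 8 via ϵ: add 12.
ϵ-closure = {2, 5, 6, 8, 12, 13}, which has 6 states.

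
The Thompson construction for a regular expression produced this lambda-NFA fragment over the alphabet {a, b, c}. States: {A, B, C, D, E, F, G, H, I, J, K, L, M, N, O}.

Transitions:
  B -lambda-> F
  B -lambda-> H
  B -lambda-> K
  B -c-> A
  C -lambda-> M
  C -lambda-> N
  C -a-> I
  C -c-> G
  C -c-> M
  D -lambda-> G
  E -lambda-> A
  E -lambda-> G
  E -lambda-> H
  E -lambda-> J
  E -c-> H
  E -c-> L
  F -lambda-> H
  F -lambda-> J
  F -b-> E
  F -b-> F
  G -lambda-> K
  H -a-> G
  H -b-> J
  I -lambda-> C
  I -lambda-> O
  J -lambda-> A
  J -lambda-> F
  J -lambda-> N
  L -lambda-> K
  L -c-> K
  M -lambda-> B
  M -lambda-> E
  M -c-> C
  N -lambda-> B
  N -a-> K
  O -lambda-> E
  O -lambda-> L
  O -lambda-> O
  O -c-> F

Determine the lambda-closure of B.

Start with {B}.
From B via lambda: add F, H, K.
From F via lambda: add J.
From J via lambda: add A, N.
No new states can be added; the closed set is {A, B, F, H, J, K, N}.

{A, B, F, H, J, K, N}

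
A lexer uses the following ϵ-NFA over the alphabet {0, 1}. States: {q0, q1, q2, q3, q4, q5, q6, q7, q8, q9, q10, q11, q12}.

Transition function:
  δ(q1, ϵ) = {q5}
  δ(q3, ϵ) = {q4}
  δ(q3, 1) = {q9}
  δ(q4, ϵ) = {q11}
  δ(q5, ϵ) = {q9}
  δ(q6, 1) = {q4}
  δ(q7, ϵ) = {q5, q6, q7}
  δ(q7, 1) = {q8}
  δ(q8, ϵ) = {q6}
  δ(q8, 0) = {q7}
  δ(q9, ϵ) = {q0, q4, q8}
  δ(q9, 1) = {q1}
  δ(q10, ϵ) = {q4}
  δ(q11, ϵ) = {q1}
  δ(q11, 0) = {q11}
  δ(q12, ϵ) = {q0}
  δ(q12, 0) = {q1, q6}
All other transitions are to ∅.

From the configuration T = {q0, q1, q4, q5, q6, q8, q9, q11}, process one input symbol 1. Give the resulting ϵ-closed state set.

{q0, q1, q4, q5, q6, q8, q9, q11}

q6 on 1 → {q4}.
q9 on 1 → {q1}.
No 1-transition from q0, q1, q4, q5, q8, q11.
Union after reading 1: {q1, q4}.
Now take the ϵ-closure:
From q1 via ϵ: add q5.
From q4 via ϵ: add q11.
From q5 via ϵ: add q9.
From q9 via ϵ: add q0, q8.
From q8 via ϵ: add q6.
No new states can be added; the closed set is {q0, q1, q4, q5, q6, q8, q9, q11}.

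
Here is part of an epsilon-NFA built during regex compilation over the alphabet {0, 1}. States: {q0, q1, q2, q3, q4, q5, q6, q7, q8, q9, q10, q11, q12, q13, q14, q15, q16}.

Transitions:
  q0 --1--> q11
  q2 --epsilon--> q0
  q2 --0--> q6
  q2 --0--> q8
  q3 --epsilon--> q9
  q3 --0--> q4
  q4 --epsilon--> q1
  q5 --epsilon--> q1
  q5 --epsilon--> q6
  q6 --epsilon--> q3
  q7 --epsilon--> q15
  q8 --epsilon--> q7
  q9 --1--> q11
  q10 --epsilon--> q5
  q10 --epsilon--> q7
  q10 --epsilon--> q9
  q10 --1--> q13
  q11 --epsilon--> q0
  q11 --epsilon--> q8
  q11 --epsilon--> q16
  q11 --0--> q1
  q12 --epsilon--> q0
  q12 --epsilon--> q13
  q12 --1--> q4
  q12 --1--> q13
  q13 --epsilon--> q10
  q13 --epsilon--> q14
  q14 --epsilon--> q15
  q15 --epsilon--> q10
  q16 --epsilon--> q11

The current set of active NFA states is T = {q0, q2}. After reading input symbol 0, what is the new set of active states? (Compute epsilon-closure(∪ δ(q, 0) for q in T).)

{q1, q3, q5, q6, q7, q8, q9, q10, q15}

q2 on 0 → {q6, q8}.
No 0-transition from q0.
Union after reading 0: {q6, q8}.
Now take the epsilon-closure:
From q6 via epsilon: add q3.
From q8 via epsilon: add q7.
From q3 via epsilon: add q9.
From q7 via epsilon: add q15.
From q15 via epsilon: add q10.
From q10 via epsilon: add q5.
From q5 via epsilon: add q1.
No new states can be added; the closed set is {q1, q3, q5, q6, q7, q8, q9, q10, q15}.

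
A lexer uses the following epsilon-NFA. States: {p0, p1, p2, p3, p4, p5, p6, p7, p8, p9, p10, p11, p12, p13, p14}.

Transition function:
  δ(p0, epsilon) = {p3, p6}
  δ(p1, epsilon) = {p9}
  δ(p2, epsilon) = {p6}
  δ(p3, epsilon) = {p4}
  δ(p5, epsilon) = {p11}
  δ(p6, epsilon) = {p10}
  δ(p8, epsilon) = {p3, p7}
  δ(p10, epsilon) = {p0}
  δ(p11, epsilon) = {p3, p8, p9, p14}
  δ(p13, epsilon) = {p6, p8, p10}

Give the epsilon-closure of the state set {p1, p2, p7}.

Start with {p1, p2, p7}.
From p1 via epsilon: add p9.
From p2 via epsilon: add p6.
From p6 via epsilon: add p10.
From p10 via epsilon: add p0.
From p0 via epsilon: add p3.
From p3 via epsilon: add p4.
No new states can be added; the closed set is {p0, p1, p2, p3, p4, p6, p7, p9, p10}.

{p0, p1, p2, p3, p4, p6, p7, p9, p10}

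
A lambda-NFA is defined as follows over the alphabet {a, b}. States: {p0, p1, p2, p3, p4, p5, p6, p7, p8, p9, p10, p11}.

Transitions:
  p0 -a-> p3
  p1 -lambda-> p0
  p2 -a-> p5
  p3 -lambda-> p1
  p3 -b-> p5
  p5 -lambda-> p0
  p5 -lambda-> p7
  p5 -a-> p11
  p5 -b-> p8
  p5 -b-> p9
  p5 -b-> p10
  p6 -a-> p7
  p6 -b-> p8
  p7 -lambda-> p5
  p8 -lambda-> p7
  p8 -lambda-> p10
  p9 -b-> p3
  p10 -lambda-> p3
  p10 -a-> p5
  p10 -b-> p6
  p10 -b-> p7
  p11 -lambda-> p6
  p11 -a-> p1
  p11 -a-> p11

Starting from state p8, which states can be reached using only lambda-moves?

{p0, p1, p3, p5, p7, p8, p10}

Start with {p8}.
From p8 via lambda: add p7, p10.
From p7 via lambda: add p5.
From p10 via lambda: add p3.
From p3 via lambda: add p1.
From p5 via lambda: add p0.
No new states can be added; the closed set is {p0, p1, p3, p5, p7, p8, p10}.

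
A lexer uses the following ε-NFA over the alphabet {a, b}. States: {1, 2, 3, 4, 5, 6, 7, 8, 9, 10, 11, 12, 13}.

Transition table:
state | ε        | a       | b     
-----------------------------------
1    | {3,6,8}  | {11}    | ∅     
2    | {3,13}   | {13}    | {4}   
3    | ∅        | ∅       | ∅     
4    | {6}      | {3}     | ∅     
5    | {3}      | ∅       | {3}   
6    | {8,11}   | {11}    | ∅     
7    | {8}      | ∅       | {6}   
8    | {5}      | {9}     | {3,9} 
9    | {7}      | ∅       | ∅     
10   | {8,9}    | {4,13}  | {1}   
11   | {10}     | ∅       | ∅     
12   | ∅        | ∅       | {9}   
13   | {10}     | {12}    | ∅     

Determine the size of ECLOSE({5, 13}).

Start with {5, 13}.
From 5 via ε: add 3.
From 13 via ε: add 10.
From 10 via ε: add 8, 9.
From 9 via ε: add 7.
ε-closure = {3, 5, 7, 8, 9, 10, 13}, which has 7 states.

7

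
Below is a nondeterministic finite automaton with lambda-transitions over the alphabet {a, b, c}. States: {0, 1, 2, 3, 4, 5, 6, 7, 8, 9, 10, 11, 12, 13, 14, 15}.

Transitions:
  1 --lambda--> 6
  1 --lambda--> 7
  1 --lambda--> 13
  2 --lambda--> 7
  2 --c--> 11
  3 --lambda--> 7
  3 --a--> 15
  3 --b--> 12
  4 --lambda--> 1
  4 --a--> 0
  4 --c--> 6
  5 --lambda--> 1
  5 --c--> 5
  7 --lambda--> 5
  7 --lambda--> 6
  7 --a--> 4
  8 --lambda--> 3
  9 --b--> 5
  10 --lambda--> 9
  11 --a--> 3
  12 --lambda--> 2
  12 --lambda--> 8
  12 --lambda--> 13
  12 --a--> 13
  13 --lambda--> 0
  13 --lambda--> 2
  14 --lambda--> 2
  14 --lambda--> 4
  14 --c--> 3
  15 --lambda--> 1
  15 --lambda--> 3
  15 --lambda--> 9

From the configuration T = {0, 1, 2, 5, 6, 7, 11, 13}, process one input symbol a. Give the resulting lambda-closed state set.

{0, 1, 2, 3, 4, 5, 6, 7, 13}

7 on a → {4}.
11 on a → {3}.
No a-transition from 0, 1, 2, 5, 6, 13.
Union after reading a: {3, 4}.
Now take the lambda-closure:
From 3 via lambda: add 7.
From 4 via lambda: add 1.
From 1 via lambda: add 6, 13.
From 7 via lambda: add 5.
From 13 via lambda: add 0, 2.
No new states can be added; the closed set is {0, 1, 2, 3, 4, 5, 6, 7, 13}.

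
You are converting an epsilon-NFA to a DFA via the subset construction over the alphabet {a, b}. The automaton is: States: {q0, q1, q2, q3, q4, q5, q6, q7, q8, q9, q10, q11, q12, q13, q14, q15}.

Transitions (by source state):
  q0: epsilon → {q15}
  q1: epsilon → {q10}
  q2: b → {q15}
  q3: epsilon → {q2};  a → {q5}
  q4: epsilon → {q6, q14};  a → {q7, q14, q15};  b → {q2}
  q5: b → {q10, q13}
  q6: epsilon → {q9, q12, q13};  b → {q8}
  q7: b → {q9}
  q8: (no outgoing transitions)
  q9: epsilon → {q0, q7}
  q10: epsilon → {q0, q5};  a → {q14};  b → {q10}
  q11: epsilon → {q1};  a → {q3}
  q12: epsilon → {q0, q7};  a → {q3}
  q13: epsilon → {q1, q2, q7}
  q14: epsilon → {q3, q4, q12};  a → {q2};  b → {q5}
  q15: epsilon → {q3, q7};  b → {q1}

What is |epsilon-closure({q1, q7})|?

8

Start with {q1, q7}.
From q1 via epsilon: add q10.
From q10 via epsilon: add q0, q5.
From q0 via epsilon: add q15.
From q15 via epsilon: add q3.
From q3 via epsilon: add q2.
epsilon-closure = {q0, q1, q2, q3, q5, q7, q10, q15}, which has 8 states.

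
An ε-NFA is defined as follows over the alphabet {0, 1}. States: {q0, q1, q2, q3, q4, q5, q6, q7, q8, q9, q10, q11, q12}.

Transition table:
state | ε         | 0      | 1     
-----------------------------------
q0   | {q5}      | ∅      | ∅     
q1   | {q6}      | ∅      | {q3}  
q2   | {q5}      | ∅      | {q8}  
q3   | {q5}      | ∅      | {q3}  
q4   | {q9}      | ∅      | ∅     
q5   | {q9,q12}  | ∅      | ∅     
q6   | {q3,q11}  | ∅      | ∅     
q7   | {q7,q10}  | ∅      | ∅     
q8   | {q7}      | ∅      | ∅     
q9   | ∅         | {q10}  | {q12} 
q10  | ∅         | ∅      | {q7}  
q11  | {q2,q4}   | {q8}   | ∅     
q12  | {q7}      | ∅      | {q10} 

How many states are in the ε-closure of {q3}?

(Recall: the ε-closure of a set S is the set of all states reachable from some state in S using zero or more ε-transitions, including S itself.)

6

Start with {q3}.
From q3 via ε: add q5.
From q5 via ε: add q9, q12.
From q12 via ε: add q7.
From q7 via ε: add q10.
ε-closure = {q3, q5, q7, q9, q10, q12}, which has 6 states.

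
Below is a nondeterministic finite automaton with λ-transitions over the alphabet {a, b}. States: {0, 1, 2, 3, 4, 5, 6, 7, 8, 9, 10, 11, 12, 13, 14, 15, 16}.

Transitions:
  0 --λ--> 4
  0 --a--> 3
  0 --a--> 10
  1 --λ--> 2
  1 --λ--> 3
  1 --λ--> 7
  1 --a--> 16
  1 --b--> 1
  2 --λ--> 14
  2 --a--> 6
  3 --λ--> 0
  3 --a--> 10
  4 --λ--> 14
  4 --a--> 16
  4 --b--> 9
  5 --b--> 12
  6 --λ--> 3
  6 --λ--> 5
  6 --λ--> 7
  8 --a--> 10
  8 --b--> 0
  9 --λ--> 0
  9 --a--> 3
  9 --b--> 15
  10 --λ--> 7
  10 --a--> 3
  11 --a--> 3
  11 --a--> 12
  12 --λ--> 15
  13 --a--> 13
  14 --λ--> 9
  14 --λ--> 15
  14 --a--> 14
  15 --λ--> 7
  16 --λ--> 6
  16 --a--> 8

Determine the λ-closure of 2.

Start with {2}.
From 2 via λ: add 14.
From 14 via λ: add 9, 15.
From 9 via λ: add 0.
From 15 via λ: add 7.
From 0 via λ: add 4.
No new states can be added; the closed set is {0, 2, 4, 7, 9, 14, 15}.

{0, 2, 4, 7, 9, 14, 15}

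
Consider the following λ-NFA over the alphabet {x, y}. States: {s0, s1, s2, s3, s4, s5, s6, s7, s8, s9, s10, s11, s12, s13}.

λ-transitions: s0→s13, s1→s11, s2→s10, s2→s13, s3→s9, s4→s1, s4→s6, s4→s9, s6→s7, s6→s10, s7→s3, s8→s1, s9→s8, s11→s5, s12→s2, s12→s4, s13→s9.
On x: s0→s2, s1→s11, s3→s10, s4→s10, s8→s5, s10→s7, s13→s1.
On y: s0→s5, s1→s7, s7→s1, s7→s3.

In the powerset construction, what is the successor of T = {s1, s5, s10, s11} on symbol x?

s1 on x → {s11}.
s10 on x → {s7}.
No x-transition from s5, s11.
Union after reading x: {s7, s11}.
Now take the λ-closure:
From s7 via λ: add s3.
From s11 via λ: add s5.
From s3 via λ: add s9.
From s9 via λ: add s8.
From s8 via λ: add s1.
No new states can be added; the closed set is {s1, s3, s5, s7, s8, s9, s11}.

{s1, s3, s5, s7, s8, s9, s11}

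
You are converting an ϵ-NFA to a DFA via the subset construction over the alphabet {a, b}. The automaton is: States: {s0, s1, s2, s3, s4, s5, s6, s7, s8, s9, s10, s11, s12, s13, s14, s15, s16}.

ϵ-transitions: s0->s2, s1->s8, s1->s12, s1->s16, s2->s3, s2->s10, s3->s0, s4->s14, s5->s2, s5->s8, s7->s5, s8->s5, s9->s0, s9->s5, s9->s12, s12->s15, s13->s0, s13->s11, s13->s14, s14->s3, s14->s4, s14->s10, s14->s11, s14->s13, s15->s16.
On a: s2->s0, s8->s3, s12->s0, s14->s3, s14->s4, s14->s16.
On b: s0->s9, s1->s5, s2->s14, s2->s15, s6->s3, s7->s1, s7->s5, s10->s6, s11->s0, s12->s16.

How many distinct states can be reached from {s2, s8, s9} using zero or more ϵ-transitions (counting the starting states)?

10

Start with {s2, s8, s9}.
From s2 via ϵ: add s3, s10.
From s8 via ϵ: add s5.
From s9 via ϵ: add s0, s12.
From s12 via ϵ: add s15.
From s15 via ϵ: add s16.
ϵ-closure = {s0, s2, s3, s5, s8, s9, s10, s12, s15, s16}, which has 10 states.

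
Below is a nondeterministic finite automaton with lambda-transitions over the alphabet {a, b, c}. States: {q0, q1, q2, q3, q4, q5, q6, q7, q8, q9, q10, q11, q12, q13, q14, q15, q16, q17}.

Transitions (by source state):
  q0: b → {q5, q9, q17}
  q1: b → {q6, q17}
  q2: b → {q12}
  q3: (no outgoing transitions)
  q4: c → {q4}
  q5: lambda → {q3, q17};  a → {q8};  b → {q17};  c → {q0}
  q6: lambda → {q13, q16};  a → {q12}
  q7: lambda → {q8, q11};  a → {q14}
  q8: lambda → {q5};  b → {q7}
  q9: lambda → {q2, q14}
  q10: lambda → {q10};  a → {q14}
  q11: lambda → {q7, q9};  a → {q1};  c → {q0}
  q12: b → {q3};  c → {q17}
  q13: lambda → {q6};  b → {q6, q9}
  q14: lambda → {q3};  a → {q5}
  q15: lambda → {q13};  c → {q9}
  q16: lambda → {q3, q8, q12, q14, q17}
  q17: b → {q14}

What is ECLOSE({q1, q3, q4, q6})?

Start with {q1, q3, q4, q6}.
From q6 via lambda: add q13, q16.
From q16 via lambda: add q8, q12, q14, q17.
From q8 via lambda: add q5.
No new states can be added; the closed set is {q1, q3, q4, q5, q6, q8, q12, q13, q14, q16, q17}.

{q1, q3, q4, q5, q6, q8, q12, q13, q14, q16, q17}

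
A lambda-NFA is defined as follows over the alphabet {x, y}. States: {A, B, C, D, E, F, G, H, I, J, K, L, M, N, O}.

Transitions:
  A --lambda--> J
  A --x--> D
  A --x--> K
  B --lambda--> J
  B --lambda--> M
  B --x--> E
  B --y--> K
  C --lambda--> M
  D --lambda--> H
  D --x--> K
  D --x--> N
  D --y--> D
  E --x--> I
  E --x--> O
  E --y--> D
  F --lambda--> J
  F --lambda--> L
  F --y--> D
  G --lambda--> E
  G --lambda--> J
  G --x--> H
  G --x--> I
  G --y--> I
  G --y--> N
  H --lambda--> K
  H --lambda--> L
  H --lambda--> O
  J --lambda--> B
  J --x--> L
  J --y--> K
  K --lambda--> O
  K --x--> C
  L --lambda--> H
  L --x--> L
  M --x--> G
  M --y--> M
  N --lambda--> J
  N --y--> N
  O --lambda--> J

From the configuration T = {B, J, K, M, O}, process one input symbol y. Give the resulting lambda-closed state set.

{B, J, K, M, O}

B on y → {K}.
J on y → {K}.
M on y → {M}.
No y-transition from K, O.
Union after reading y: {K, M}.
Now take the lambda-closure:
From K via lambda: add O.
From O via lambda: add J.
From J via lambda: add B.
No new states can be added; the closed set is {B, J, K, M, O}.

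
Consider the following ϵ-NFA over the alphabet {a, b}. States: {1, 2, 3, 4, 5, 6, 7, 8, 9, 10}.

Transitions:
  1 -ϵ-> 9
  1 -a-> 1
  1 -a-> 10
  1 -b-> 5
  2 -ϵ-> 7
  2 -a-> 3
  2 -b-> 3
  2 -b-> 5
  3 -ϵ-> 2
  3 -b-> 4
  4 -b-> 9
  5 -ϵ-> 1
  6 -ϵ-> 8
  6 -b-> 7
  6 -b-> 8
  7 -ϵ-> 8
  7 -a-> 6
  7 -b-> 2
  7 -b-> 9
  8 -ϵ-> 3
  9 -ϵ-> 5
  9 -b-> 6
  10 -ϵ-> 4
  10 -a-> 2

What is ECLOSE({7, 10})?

Start with {7, 10}.
From 7 via ϵ: add 8.
From 10 via ϵ: add 4.
From 8 via ϵ: add 3.
From 3 via ϵ: add 2.
No new states can be added; the closed set is {2, 3, 4, 7, 8, 10}.

{2, 3, 4, 7, 8, 10}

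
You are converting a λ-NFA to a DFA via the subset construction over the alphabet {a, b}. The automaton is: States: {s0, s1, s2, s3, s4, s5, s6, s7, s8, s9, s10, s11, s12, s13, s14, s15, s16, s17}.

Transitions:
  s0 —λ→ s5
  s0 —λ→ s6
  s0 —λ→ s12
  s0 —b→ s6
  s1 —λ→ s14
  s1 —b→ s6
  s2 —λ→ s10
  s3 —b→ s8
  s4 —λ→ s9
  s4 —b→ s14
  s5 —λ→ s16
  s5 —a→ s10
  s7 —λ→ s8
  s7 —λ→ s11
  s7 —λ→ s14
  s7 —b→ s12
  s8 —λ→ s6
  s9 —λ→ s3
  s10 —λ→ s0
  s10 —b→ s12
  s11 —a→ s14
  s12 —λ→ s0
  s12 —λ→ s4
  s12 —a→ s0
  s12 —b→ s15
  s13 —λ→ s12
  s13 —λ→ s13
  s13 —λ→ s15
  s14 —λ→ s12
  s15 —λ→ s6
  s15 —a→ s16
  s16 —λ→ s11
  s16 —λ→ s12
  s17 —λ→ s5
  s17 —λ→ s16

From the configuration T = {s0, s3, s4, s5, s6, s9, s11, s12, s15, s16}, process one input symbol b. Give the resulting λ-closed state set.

{s0, s3, s4, s5, s6, s8, s9, s11, s12, s14, s15, s16}

s0 on b → {s6}.
s3 on b → {s8}.
s4 on b → {s14}.
s12 on b → {s15}.
No b-transition from s5, s6, s9, s11, s15, s16.
Union after reading b: {s6, s8, s14, s15}.
Now take the λ-closure:
From s14 via λ: add s12.
From s12 via λ: add s0, s4.
From s0 via λ: add s5.
From s4 via λ: add s9.
From s5 via λ: add s16.
From s9 via λ: add s3.
From s16 via λ: add s11.
No new states can be added; the closed set is {s0, s3, s4, s5, s6, s8, s9, s11, s12, s14, s15, s16}.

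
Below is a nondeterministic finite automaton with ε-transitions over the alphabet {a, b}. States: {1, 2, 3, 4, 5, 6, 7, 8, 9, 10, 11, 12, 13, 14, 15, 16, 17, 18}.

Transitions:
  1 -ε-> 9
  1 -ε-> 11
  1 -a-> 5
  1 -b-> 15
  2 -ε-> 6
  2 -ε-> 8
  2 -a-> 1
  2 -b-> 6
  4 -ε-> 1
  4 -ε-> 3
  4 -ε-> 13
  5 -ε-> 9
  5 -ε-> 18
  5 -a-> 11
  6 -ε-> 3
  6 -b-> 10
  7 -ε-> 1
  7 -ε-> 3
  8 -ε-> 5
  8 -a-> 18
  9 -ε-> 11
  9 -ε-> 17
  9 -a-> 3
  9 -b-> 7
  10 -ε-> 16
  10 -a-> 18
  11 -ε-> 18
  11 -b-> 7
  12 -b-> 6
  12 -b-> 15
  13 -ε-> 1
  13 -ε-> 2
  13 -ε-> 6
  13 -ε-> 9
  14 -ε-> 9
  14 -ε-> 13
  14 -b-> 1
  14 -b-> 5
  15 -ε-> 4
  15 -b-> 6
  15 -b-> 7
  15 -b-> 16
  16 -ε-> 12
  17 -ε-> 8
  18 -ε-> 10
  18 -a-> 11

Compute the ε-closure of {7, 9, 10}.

{1, 3, 5, 7, 8, 9, 10, 11, 12, 16, 17, 18}

Start with {7, 9, 10}.
From 7 via ε: add 1, 3.
From 9 via ε: add 11, 17.
From 10 via ε: add 16.
From 11 via ε: add 18.
From 16 via ε: add 12.
From 17 via ε: add 8.
From 8 via ε: add 5.
No new states can be added; the closed set is {1, 3, 5, 7, 8, 9, 10, 11, 12, 16, 17, 18}.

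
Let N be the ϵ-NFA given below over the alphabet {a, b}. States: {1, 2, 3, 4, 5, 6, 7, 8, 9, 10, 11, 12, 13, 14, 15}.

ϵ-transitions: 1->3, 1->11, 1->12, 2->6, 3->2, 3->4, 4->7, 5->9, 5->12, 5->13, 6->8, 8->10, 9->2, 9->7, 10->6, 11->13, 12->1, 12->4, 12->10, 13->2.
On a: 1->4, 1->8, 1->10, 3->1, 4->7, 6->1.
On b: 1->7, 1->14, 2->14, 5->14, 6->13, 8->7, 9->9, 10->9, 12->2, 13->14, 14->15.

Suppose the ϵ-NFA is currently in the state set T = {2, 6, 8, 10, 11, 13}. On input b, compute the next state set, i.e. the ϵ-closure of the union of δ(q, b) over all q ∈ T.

{2, 6, 7, 8, 9, 10, 13, 14}

2 on b → {14}.
6 on b → {13}.
8 on b → {7}.
10 on b → {9}.
13 on b → {14}.
No b-transition from 11.
Union after reading b: {7, 9, 13, 14}.
Now take the ϵ-closure:
From 9 via ϵ: add 2.
From 2 via ϵ: add 6.
From 6 via ϵ: add 8.
From 8 via ϵ: add 10.
No new states can be added; the closed set is {2, 6, 7, 8, 9, 10, 13, 14}.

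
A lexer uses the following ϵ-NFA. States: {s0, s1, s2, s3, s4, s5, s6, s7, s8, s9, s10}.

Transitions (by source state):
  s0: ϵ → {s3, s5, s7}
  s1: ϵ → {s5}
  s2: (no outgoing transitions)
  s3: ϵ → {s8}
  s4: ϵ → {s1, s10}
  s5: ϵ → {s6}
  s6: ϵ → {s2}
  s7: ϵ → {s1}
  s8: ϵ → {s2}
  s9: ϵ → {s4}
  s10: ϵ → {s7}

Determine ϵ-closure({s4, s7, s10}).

Start with {s4, s7, s10}.
From s4 via ϵ: add s1.
From s1 via ϵ: add s5.
From s5 via ϵ: add s6.
From s6 via ϵ: add s2.
No new states can be added; the closed set is {s1, s2, s4, s5, s6, s7, s10}.

{s1, s2, s4, s5, s6, s7, s10}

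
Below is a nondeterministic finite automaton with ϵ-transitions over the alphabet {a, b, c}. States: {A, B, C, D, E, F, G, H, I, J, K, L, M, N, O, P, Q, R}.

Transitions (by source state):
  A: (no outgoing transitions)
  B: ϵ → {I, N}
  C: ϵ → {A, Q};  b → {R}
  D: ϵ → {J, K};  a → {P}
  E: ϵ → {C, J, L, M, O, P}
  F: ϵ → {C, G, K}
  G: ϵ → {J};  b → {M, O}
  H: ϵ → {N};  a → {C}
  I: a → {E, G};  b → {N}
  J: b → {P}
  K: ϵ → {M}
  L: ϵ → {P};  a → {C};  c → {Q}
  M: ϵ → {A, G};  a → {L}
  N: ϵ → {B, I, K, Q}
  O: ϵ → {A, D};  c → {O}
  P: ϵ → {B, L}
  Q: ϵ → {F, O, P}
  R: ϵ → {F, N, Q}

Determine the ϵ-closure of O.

{A, D, G, J, K, M, O}

Start with {O}.
From O via ϵ: add A, D.
From D via ϵ: add J, K.
From K via ϵ: add M.
From M via ϵ: add G.
No new states can be added; the closed set is {A, D, G, J, K, M, O}.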